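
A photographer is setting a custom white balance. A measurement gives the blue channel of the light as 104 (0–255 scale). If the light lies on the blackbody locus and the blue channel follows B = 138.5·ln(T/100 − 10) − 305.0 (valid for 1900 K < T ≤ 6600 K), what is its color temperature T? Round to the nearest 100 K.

2900 K

ln(t − 10) = (104 + 305.0) / 138.5 = 2.9531.
t − 10 = e^2.9531 = 19.165, so t = 29.165.
T = 100·t = 2916 K → 2900 K to the nearest 100 K.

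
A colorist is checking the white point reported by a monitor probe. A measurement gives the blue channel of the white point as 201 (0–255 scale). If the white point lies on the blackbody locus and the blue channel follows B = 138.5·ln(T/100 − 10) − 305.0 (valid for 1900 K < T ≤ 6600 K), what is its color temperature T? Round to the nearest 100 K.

4900 K

ln(t − 10) = (201 + 305.0) / 138.5 = 3.6534.
t − 10 = e^3.6534 = 38.607, so t = 48.607.
T = 100·t = 4861 K → 4900 K to the nearest 100 K.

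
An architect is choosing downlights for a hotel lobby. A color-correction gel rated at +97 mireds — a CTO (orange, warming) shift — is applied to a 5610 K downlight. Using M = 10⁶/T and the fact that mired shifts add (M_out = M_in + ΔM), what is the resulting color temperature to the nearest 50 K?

3650 K

M_in = 10⁶/5610 = 178.25 mireds.
M_out = 178.25 + (+97) = 275.25 mireds.
T_out = 10⁶/275.25 = 3633.0 K → 3650 K.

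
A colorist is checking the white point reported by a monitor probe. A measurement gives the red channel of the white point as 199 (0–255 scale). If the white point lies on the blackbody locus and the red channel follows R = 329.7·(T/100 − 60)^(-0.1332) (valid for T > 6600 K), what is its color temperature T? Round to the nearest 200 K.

(t − 60)^(-0.1332) = 199/329.7 = 0.60358.
t − 60 = 0.60358^(1/-0.1332) = 0.60358^(-7.508) = 44.273, so t = 104.273.
T = 100·t = 10427 K → 10400 K to the nearest 200 K.

10400 K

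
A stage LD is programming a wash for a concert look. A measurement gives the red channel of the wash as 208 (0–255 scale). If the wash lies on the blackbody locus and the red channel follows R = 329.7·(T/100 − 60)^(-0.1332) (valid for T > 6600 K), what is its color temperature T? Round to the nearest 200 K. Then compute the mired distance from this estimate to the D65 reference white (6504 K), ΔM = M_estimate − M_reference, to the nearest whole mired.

(t − 60)^(-0.1332) = 208/329.7 = 0.63088.
t − 60 = 0.63088^(1/-0.1332) = 0.63088^(-7.508) = 31.763, so t = 91.763.
T = 100·t = 9176 K → 9200 K to the nearest 200 K.
M_estimate = 10⁶/9200 = 108.70; M_reference = 10⁶/6504 = 153.75.
ΔM = 108.70 − 153.75 = -45.06 → -45 mireds.

-45 mireds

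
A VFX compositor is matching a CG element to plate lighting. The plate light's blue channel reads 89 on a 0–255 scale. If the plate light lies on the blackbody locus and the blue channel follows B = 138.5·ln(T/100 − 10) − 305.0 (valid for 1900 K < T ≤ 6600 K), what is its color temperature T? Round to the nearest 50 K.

2700 K

ln(t − 10) = (89 + 305.0) / 138.5 = 2.8448.
t − 10 = e^2.8448 = 17.198, so t = 27.198.
T = 100·t = 2720 K → 2700 K to the nearest 50 K.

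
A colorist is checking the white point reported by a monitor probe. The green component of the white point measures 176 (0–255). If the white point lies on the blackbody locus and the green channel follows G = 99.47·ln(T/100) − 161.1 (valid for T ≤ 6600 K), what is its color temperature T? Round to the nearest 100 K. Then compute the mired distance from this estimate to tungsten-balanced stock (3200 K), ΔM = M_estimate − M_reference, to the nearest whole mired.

+21 mireds

ln t = (176 + 161.1) / 99.47 = 3.3890.
t = e^3.3890 = 29.635.
T = 100·t = 2964 K → 3000 K to the nearest 100 K.
M_estimate = 10⁶/3000 = 333.33; M_reference = 10⁶/3200 = 312.50.
ΔM = 333.33 − 312.50 = 20.83 → +21 mireds.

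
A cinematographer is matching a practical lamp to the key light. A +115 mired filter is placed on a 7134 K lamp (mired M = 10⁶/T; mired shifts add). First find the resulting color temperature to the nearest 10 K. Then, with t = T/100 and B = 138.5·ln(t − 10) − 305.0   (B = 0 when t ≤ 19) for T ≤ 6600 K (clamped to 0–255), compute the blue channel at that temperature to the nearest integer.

M_in = 10⁶/7134 = 140.17; M_out = 140.17 + (+115) = 255.17.
T_out = 10⁶/255.17 = 3918.9 K → 3920 K; t = 39.2.
B = 138.5·ln(39.2 − 10) − 305.0 = 138.5·ln 29.2 − 305.0 = 138.5·3.3742 − 305.0 = 162.322.
Rounded: 162.

162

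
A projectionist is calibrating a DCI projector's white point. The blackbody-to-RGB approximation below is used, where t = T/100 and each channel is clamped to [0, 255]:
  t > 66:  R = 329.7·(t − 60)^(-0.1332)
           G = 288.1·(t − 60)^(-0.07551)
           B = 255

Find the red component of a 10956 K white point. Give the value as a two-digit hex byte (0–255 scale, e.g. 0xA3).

0xC4

t = 10956/100 = 109.56; the t > 66 branch applies.
R = 329.7·(109.56 − 60)^(-0.1332) = 329.7·49.56^(-0.1332) = 329.7·0.59458 = 196.032.
Rounded: 196; in hex, 0xC4.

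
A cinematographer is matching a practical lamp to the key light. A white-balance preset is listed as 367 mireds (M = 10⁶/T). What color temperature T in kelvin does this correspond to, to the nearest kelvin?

T = 10⁶ / 367 = 2724.80 K → 2725 K.

2725 K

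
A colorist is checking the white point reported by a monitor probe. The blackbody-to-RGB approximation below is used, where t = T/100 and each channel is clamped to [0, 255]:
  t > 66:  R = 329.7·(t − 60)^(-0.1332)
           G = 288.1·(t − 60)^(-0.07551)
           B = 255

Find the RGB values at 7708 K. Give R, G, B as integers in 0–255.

t = 7708/100 = 77.08; the t > 66 branch applies.
R = 329.7·(77.08 − 60)^(-0.1332) = 329.7·17.08^(-0.1332) = 329.7·0.68522 = 225.918.
G = 288.1·(77.08 − 60)^(-0.07551) = 288.1·17.08^(-0.07551) = 288.1·0.80711 = 232.530.
B = 255 by definition for t > 66.
Rounded: (226, 233, 255).

R=226, G=233, B=255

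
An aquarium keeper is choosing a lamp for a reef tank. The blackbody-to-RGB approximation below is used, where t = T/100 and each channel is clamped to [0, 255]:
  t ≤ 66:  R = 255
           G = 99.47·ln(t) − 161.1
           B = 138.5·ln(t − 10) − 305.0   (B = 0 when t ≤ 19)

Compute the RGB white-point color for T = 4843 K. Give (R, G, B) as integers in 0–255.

(255, 225, 200)

t = 4843/100 = 48.43; the t ≤ 66 branch applies.
R = 255 by definition for t ≤ 66.
G = 99.47·ln 48.43 − 161.1 = 99.47·3.8801 − 161.1 = 224.855.
B = 138.5·ln(48.43 − 10) − 305.0 = 138.5·ln 38.43 − 305.0 = 138.5·3.6488 − 305.0 = 200.364.
Rounded: (255, 225, 200).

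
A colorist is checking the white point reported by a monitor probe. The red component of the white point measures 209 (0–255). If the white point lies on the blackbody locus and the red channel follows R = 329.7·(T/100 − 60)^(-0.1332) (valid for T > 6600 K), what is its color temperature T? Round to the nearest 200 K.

(t − 60)^(-0.1332) = 209/329.7 = 0.63391.
t − 60 = 0.63391^(1/-0.1332) = 0.63391^(-7.508) = 30.639, so t = 90.639.
T = 100·t = 9064 K → 9000 K to the nearest 200 K.

9000 K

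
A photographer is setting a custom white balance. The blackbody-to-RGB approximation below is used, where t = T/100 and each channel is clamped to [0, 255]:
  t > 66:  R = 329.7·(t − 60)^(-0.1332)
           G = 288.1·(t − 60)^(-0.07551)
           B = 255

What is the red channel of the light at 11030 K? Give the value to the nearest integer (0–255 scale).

t = 11030/100 = 110.3; the t > 66 branch applies.
R = 329.7·(110.3 − 60)^(-0.1332) = 329.7·50.3^(-0.1332) = 329.7·0.59340 = 195.646.
Rounded: 196.

196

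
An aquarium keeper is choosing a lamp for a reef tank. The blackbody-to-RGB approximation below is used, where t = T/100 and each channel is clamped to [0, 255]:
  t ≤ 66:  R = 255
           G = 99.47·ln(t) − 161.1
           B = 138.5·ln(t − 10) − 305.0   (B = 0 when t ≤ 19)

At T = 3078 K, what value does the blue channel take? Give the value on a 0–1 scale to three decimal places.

0.452

t = 3078/100 = 30.78; the t ≤ 66 branch applies.
B = 138.5·ln(30.78 − 10) − 305.0 = 138.5·ln 20.78 − 305.0 = 138.5·3.0340 − 305.0 = 115.208.
On a 0–1 scale: 115.208/255 = 0.4518 → 0.452.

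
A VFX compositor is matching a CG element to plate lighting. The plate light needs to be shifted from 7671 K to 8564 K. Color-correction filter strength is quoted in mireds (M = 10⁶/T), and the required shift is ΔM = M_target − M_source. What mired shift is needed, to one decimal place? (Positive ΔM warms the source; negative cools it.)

-13.6 mireds

M_source = 10⁶/7671 = 130.361; M_target = 10⁶/8564 = 116.768.
ΔM = 116.768 − 130.361 = -13.593 → -13.6 mireds, a cooling shift.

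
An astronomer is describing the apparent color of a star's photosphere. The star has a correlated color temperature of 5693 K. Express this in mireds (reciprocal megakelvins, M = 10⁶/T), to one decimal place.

M = 10⁶ / 5693 = 175.654 → 175.7 mireds.

175.7 mireds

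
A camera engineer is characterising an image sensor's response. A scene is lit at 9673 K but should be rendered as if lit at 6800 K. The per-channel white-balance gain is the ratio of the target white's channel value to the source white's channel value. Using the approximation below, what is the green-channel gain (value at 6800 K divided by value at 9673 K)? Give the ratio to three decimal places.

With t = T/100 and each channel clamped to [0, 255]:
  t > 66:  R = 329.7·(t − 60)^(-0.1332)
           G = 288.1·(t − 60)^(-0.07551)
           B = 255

At 9673 K (t = 96.73):
  G = 288.1·(96.73 − 60)^(-0.07551) = 288.1·36.73^(-0.07551) = 288.1·0.76177 = 219.467.
At 6800 K (t = 68):
  G = 288.1·(68 − 60)^(-0.07551) = 288.1·8^(-0.07551) = 288.1·0.85469 = 246.236.
Gain = 246.236 / 219.467 = 1.1220 → 1.122.

1.122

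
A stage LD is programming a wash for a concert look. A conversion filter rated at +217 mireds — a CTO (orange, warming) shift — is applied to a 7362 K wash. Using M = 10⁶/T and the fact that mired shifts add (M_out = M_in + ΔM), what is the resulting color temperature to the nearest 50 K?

M_in = 10⁶/7362 = 135.83 mireds.
M_out = 135.83 + (+217) = 352.83 mireds.
T_out = 10⁶/352.83 = 2834.2 K → 2850 K.

2850 K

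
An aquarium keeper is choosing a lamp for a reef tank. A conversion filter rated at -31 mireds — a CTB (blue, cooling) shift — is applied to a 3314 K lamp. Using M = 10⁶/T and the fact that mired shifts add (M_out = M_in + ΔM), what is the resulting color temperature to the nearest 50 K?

M_in = 10⁶/3314 = 301.75 mireds.
M_out = 301.75 + (-31) = 270.75 mireds.
T_out = 10⁶/270.75 = 3693.4 K → 3700 K.

3700 K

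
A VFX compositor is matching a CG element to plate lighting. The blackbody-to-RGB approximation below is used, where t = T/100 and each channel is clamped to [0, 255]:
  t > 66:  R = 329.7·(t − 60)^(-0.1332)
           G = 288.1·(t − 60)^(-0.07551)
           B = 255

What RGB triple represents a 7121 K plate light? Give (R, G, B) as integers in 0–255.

(239, 240, 255)

t = 7121/100 = 71.21; the t > 66 branch applies.
R = 329.7·(71.21 − 60)^(-0.1332) = 329.7·11.21^(-0.1332) = 329.7·0.72476 = 238.952.
G = 288.1·(71.21 − 60)^(-0.07551) = 288.1·11.21^(-0.07551) = 288.1·0.83319 = 240.042.
B = 255 by definition for t > 66.
Rounded: (239, 240, 255).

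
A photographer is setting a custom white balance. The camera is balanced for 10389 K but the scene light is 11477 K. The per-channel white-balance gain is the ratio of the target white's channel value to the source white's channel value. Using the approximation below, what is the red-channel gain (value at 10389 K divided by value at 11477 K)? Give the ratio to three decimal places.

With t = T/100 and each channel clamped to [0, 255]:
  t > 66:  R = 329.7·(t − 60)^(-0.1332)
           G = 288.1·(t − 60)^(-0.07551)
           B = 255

1.030

At 11477 K (t = 114.77):
  R = 329.7·(114.77 − 60)^(-0.1332) = 329.7·54.77^(-0.1332) = 329.7·0.58671 = 193.439.
At 10389 K (t = 103.89):
  R = 329.7·(103.89 − 60)^(-0.1332) = 329.7·43.89^(-0.1332) = 329.7·0.60428 = 199.231.
Gain = 199.231 / 193.439 = 1.0299 → 1.030.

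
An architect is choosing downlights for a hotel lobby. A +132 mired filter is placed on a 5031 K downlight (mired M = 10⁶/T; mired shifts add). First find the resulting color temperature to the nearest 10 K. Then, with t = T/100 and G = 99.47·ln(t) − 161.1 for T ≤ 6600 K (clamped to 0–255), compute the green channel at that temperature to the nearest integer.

178

M_in = 10⁶/5031 = 198.77; M_out = 198.77 + (+132) = 330.77.
T_out = 10⁶/330.77 = 3023.3 K → 3020 K; t = 30.2.
G = 99.47·ln 30.2 − 161.1 = 99.47·3.4078 − 161.1 = 177.878.
Rounded: 178.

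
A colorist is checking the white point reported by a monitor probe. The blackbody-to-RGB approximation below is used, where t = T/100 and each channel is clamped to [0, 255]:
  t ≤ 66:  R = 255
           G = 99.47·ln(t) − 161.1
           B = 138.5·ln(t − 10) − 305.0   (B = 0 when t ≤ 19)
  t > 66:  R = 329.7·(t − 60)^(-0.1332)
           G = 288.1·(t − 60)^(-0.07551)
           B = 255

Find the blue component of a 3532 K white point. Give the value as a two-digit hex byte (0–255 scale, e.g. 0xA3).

t = 3532/100 = 35.32; the t ≤ 66 branch applies.
B = 138.5·ln(35.32 − 10) − 305.0 = 138.5·ln 25.32 − 305.0 = 138.5·3.2316 − 305.0 = 142.576.
Rounded: 143; in hex, 0x8F.

0x8F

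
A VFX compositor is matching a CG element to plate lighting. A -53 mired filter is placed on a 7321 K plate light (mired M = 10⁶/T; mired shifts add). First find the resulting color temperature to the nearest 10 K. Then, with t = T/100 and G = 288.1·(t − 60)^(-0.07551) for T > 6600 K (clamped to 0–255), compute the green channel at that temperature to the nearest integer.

M_in = 10⁶/7321 = 136.59; M_out = 136.59 + (-53) = 83.59.
T_out = 10⁶/83.59 = 11962.7 K → 11960 K; t = 119.6.
G = 288.1·(119.6 − 60)^(-0.07551) = 288.1·59.6^(-0.07551) = 288.1·0.73443 = 211.590.
Rounded: 212.

212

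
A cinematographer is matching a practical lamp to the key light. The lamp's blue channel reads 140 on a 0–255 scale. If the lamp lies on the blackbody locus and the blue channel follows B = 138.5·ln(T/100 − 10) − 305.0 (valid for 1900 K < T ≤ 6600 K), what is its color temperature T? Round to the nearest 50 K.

3500 K

ln(t − 10) = (140 + 305.0) / 138.5 = 3.2130.
t − 10 = e^3.2130 = 24.853, so t = 34.853.
T = 100·t = 3485 K → 3500 K to the nearest 50 K.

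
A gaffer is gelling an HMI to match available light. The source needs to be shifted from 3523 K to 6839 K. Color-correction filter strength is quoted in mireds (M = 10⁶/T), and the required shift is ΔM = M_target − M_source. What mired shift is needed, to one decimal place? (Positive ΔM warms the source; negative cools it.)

-137.6 mireds

M_source = 10⁶/3523 = 283.849; M_target = 10⁶/6839 = 146.220.
ΔM = 146.220 − 283.849 = -137.629 → -137.6 mireds, a cooling shift.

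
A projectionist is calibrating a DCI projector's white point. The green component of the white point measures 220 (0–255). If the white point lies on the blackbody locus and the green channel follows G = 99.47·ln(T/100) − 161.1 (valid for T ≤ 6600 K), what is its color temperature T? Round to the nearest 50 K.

4600 K

ln t = (220 + 161.1) / 99.47 = 3.8313.
t = e^3.8313 = 46.123.
T = 100·t = 4612 K → 4600 K to the nearest 50 K.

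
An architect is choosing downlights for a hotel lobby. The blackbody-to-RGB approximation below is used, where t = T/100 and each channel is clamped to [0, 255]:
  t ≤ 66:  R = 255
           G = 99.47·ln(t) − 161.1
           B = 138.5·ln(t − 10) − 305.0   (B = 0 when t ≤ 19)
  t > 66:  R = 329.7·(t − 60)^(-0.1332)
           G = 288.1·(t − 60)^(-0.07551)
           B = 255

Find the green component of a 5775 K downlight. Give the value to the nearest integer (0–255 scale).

t = 5775/100 = 57.75; the t ≤ 66 branch applies.
G = 99.47·ln 57.75 − 161.1 = 99.47·4.0561 − 161.1 = 242.363.
Rounded: 242.

242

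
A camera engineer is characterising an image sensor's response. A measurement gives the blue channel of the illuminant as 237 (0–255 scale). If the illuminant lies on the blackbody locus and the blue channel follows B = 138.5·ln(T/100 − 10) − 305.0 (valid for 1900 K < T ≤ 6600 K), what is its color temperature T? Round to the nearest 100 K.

ln(t − 10) = (237 + 305.0) / 138.5 = 3.9134.
t − 10 = e^3.9134 = 50.067, so t = 60.067.
T = 100·t = 6007 K → 6000 K to the nearest 100 K.

6000 K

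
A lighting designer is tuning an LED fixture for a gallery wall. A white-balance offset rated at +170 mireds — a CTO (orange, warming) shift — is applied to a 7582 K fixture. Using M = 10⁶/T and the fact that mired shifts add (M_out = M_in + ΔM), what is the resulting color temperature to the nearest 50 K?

3300 K

M_in = 10⁶/7582 = 131.89 mireds.
M_out = 131.89 + (+170) = 301.89 mireds.
T_out = 10⁶/301.89 = 3312.5 K → 3300 K.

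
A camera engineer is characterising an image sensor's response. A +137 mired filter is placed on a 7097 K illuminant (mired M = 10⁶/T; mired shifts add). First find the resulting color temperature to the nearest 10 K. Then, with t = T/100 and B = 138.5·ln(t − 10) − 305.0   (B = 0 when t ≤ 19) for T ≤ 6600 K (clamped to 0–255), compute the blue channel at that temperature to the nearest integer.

146

M_in = 10⁶/7097 = 140.90; M_out = 140.90 + (+137) = 277.90.
T_out = 10⁶/277.90 = 3598.4 K → 3600 K; t = 36.
B = 138.5·ln(36 − 10) − 305.0 = 138.5·ln 26 − 305.0 = 138.5·3.2581 − 305.0 = 146.246.
Rounded: 146.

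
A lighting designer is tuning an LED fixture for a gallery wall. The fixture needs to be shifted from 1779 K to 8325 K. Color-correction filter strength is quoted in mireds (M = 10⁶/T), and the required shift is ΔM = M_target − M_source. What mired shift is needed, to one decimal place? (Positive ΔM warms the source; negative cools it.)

-442.0 mireds

M_source = 10⁶/1779 = 562.114; M_target = 10⁶/8325 = 120.120.
ΔM = 120.120 − 562.114 = -441.993 → -442.0 mireds, a cooling shift.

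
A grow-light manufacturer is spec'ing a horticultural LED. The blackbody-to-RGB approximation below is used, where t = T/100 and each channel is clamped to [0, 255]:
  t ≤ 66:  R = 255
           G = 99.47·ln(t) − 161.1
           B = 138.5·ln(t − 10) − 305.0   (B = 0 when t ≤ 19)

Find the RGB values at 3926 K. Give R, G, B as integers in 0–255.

t = 3926/100 = 39.26; the t ≤ 66 branch applies.
R = 255 by definition for t ≤ 66.
G = 99.47·ln 39.26 − 161.1 = 99.47·3.6702 − 161.1 = 203.975.
B = 138.5·ln(39.26 − 10) − 305.0 = 138.5·ln 29.26 − 305.0 = 138.5·3.3762 − 305.0 = 162.607.
Rounded: (255, 204, 163).

R=255, G=204, B=163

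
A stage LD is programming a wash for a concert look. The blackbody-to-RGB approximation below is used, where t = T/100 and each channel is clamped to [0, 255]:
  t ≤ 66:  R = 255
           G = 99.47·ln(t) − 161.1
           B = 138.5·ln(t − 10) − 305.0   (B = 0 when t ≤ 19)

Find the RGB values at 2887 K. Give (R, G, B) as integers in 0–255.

(255, 173, 102)

t = 2887/100 = 28.87; the t ≤ 66 branch applies.
R = 255 by definition for t ≤ 66.
G = 99.47·ln 28.87 − 161.1 = 99.47·3.3628 − 161.1 = 173.398.
B = 138.5·ln(28.87 − 10) − 305.0 = 138.5·ln 18.87 − 305.0 = 138.5·2.9376 − 305.0 = 101.854.
Rounded: (255, 173, 102).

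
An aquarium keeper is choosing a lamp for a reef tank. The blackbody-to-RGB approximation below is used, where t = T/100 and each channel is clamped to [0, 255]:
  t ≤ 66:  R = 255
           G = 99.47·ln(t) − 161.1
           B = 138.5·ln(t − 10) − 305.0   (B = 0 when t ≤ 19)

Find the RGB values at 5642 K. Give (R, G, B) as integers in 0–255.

(255, 240, 227)

t = 5642/100 = 56.42; the t ≤ 66 branch applies.
R = 255 by definition for t ≤ 66.
G = 99.47·ln 56.42 − 161.1 = 99.47·4.0328 − 161.1 = 240.045.
B = 138.5·ln(56.42 − 10) − 305.0 = 138.5·ln 46.42 − 305.0 = 138.5·3.8377 − 305.0 = 226.526.
Rounded: (255, 240, 227).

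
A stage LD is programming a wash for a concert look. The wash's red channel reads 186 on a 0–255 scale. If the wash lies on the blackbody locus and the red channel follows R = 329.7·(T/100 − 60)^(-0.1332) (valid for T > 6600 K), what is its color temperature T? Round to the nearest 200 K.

(t − 60)^(-0.1332) = 186/329.7 = 0.56415.
t − 60 = 0.56415^(1/-0.1332) = 0.56415^(-7.508) = 73.521, so t = 133.521.
T = 100·t = 13352 K → 13400 K to the nearest 200 K.

13400 K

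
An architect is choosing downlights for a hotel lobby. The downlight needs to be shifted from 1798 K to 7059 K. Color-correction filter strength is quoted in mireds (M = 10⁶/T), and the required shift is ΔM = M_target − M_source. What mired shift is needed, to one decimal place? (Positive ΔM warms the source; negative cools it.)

M_source = 10⁶/1798 = 556.174; M_target = 10⁶/7059 = 141.663.
ΔM = 141.663 − 556.174 = -414.510 → -414.5 mireds, a cooling shift.

-414.5 mireds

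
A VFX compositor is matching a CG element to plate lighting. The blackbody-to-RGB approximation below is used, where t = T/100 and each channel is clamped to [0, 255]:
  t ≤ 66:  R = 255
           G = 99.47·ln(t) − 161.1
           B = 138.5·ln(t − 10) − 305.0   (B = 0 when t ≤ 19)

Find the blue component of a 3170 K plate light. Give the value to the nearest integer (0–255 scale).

121

t = 3170/100 = 31.7; the t ≤ 66 branch applies.
B = 138.5·ln(31.7 − 10) − 305.0 = 138.5·ln 21.7 − 305.0 = 138.5·3.0773 − 305.0 = 121.208.
Rounded: 121.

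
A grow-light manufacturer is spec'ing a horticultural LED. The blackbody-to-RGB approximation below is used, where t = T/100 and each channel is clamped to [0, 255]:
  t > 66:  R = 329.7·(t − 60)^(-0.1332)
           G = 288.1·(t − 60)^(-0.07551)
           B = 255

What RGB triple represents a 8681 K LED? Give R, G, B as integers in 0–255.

R=213, G=225, B=255

t = 8681/100 = 86.81; the t > 66 branch applies.
R = 329.7·(86.81 − 60)^(-0.1332) = 329.7·26.81^(-0.1332) = 329.7·0.64528 = 212.750.
G = 288.1·(86.81 − 60)^(-0.07551) = 288.1·26.81^(-0.07551) = 288.1·0.78010 = 224.746.
B = 255 by definition for t > 66.
Rounded: (213, 225, 255).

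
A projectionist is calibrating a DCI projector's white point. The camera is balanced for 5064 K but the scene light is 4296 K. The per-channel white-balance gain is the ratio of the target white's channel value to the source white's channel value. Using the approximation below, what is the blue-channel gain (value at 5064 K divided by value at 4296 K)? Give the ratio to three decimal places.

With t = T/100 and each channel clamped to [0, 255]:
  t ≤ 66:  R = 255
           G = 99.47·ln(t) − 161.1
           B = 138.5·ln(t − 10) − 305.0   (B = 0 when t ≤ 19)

At 4296 K (t = 42.96):
  B = 138.5·ln(42.96 − 10) − 305.0 = 138.5·ln 32.96 − 305.0 = 138.5·3.4953 − 305.0 = 179.098.
At 5064 K (t = 50.64):
  B = 138.5·ln(50.64 − 10) − 305.0 = 138.5·ln 40.64 − 305.0 = 138.5·3.7048 − 305.0 = 208.108.
Gain = 208.108 / 179.098 = 1.1620 → 1.162.

1.162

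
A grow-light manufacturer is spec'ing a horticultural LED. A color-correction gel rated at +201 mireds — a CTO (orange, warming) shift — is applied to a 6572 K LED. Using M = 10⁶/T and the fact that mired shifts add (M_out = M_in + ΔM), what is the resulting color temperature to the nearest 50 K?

2850 K

M_in = 10⁶/6572 = 152.16 mireds.
M_out = 152.16 + (+201) = 353.16 mireds.
T_out = 10⁶/353.16 = 2831.6 K → 2850 K.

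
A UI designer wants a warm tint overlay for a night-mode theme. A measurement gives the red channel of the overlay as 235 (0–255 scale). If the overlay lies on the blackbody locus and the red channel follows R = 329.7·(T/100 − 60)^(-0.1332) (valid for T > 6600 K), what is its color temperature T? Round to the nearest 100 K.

7300 K

(t − 60)^(-0.1332) = 235/329.7 = 0.71277.
t − 60 = 0.71277^(1/-0.1332) = 0.71277^(-7.508) = 12.705, so t = 72.705.
T = 100·t = 7271 K → 7300 K to the nearest 100 K.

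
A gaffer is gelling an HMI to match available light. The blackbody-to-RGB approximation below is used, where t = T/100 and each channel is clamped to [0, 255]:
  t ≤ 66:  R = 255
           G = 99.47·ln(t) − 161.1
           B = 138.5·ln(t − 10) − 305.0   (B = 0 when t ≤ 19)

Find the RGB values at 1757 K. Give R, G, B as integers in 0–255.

t = 1757/100 = 17.57; the t ≤ 66 branch applies.
R = 255 by definition for t ≤ 66.
G = 99.47·ln 17.57 − 161.1 = 99.47·2.8662 − 161.1 = 124.000.
t = 17.57 ≤ 19, so B = 0.
Rounded: (255, 124, 0).

R=255, G=124, B=0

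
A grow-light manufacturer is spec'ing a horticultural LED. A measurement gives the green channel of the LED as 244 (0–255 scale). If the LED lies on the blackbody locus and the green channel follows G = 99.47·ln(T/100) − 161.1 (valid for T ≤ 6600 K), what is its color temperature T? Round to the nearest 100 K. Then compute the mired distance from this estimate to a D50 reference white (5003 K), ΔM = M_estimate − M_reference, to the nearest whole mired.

-30 mireds

ln t = (244 + 161.1) / 99.47 = 4.0726.
t = e^4.0726 = 58.709.
T = 100·t = 5871 K → 5900 K to the nearest 100 K.
M_estimate = 10⁶/5900 = 169.49; M_reference = 10⁶/5003 = 199.88.
ΔM = 169.49 − 199.88 = -30.39 → -30 mireds.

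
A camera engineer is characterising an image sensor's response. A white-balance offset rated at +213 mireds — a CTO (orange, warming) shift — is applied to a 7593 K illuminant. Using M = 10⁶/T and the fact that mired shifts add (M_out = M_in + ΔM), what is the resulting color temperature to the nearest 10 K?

2900 K

M_in = 10⁶/7593 = 131.70 mireds.
M_out = 131.70 + (+213) = 344.70 mireds.
T_out = 10⁶/344.70 = 2901.1 K → 2900 K.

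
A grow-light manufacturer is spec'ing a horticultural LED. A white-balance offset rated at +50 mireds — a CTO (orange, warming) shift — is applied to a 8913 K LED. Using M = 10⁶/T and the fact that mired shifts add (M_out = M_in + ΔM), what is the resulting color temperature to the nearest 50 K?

6150 K

M_in = 10⁶/8913 = 112.20 mireds.
M_out = 112.20 + (+50) = 162.20 mireds.
T_out = 10⁶/162.20 = 6165.4 K → 6150 K.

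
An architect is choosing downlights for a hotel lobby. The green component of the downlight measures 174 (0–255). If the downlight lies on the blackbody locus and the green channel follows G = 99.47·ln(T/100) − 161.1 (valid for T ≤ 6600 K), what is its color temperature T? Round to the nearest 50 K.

2900 K

ln t = (174 + 161.1) / 99.47 = 3.3689.
t = e^3.3689 = 29.045.
T = 100·t = 2905 K → 2900 K to the nearest 50 K.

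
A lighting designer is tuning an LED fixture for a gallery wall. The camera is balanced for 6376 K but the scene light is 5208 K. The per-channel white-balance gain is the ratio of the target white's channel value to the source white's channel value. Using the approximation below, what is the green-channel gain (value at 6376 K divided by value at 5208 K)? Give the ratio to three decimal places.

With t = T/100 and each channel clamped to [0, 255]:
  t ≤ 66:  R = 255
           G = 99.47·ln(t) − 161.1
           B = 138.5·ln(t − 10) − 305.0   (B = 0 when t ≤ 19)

1.087

At 5208 K (t = 52.08):
  G = 99.47·ln 52.08 − 161.1 = 99.47·3.9528 − 161.1 = 232.083.
At 6376 K (t = 63.76):
  G = 99.47·ln 63.76 − 161.1 = 99.47·4.1551 − 161.1 = 252.210.
Gain = 252.210 / 232.083 = 1.0867 → 1.087.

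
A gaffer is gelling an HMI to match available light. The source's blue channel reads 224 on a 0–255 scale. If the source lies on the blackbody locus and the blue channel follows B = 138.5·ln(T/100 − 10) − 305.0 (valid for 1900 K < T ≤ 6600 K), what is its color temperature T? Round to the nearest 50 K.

5550 K

ln(t − 10) = (224 + 305.0) / 138.5 = 3.8195.
t − 10 = e^3.8195 = 45.581, so t = 55.581.
T = 100·t = 5558 K → 5550 K to the nearest 50 K.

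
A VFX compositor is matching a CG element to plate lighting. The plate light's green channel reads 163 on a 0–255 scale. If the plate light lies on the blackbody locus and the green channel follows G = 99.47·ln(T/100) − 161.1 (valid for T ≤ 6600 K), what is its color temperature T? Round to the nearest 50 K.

2600 K

ln t = (163 + 161.1) / 99.47 = 3.2583.
t = e^3.2583 = 26.004.
T = 100·t = 2600 K → 2600 K to the nearest 50 K.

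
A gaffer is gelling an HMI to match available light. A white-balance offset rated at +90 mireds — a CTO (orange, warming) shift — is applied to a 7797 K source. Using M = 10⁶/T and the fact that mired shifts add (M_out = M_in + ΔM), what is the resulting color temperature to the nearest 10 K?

4580 K

M_in = 10⁶/7797 = 128.25 mireds.
M_out = 128.25 + (+90) = 218.25 mireds.
T_out = 10⁶/218.25 = 4581.8 K → 4580 K.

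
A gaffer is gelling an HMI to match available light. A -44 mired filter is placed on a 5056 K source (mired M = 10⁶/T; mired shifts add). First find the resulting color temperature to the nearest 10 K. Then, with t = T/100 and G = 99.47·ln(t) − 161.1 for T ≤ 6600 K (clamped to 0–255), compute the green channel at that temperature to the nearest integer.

254

M_in = 10⁶/5056 = 197.78; M_out = 197.78 + (-44) = 153.78.
T_out = 10⁶/153.78 = 6502.6 K → 6500 K; t = 65.
G = 99.47·ln 65 − 161.1 = 99.47·4.1744 − 161.1 = 254.126.
Rounded: 254.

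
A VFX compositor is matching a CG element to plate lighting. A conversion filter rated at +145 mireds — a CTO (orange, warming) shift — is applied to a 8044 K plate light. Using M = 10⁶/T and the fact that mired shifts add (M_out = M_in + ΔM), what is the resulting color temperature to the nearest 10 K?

M_in = 10⁶/8044 = 124.32 mireds.
M_out = 124.32 + (+145) = 269.32 mireds.
T_out = 10⁶/269.32 = 3713.1 K → 3710 K.

3710 K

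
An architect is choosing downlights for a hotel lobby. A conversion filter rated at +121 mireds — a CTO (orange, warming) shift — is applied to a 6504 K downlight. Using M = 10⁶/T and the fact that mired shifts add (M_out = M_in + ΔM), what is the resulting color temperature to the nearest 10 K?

M_in = 10⁶/6504 = 153.75 mireds.
M_out = 153.75 + (+121) = 274.75 mireds.
T_out = 10⁶/274.75 = 3639.7 K → 3640 K.

3640 K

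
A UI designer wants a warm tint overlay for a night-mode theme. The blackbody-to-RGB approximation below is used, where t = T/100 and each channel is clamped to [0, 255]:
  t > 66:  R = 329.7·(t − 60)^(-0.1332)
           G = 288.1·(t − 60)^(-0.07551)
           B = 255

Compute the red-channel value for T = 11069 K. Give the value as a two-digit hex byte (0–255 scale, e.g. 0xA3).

0xC3

t = 11069/100 = 110.69; the t > 66 branch applies.
R = 329.7·(110.69 − 60)^(-0.1332) = 329.7·50.69^(-0.1332) = 329.7·0.59279 = 195.444.
Rounded: 195; in hex, 0xC3.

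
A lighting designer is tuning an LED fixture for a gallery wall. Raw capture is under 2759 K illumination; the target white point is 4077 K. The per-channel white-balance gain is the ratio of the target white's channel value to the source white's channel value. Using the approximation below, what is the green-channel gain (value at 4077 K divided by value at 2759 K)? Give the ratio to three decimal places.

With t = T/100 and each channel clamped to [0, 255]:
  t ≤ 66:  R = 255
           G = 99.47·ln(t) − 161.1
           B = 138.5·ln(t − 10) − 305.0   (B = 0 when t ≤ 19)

At 2759 K (t = 27.59):
  G = 99.47·ln 27.59 − 161.1 = 99.47·3.3175 − 161.1 = 168.887.
At 4077 K (t = 40.77):
  G = 99.47·ln 40.77 − 161.1 = 99.47·3.7079 − 161.1 = 207.729.
Gain = 207.729 / 168.887 = 1.2300 → 1.230.

1.230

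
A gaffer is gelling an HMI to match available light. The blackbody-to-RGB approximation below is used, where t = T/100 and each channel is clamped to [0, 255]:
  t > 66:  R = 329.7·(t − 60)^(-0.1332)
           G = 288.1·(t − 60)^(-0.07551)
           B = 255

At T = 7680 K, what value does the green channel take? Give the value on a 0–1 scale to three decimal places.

t = 7680/100 = 76.8; the t > 66 branch applies.
G = 288.1·(76.8 − 60)^(-0.07551) = 288.1·16.8^(-0.07551) = 288.1·0.80812 = 232.820.
On a 0–1 scale: 232.820/255 = 0.9130 → 0.913.

0.913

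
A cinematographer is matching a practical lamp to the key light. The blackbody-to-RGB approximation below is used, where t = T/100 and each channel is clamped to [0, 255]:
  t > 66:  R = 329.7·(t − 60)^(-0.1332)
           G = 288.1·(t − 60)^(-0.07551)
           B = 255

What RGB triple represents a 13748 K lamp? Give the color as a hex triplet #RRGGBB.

#B9CFFF

t = 13748/100 = 137.48; the t > 66 branch applies.
R = 329.7·(137.48 − 60)^(-0.1332) = 329.7·77.48^(-0.1332) = 329.7·0.56022 = 184.705.
G = 288.1·(137.48 − 60)^(-0.07551) = 288.1·77.48^(-0.07551) = 288.1·0.72002 = 207.439.
B = 255 by definition for t > 66.
Rounded: (185, 207, 255).
In hex: #B9CFFF.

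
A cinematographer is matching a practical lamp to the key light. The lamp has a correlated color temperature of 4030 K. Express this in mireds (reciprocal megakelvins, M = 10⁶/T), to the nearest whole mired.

248 mireds

M = 10⁶ / 4030 = 248.139 → 248 mireds.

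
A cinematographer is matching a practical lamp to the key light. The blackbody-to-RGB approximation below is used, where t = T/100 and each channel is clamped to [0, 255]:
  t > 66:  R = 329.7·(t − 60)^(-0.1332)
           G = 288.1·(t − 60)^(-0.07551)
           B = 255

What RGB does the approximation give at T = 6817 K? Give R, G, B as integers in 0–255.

t = 6817/100 = 68.17; the t > 66 branch applies.
R = 329.7·(68.17 − 60)^(-0.1332) = 329.7·8.17^(-0.1332) = 329.7·0.75595 = 249.236.
G = 288.1·(68.17 − 60)^(-0.07551) = 288.1·8.17^(-0.07551) = 288.1·0.85333 = 245.845.
B = 255 by definition for t > 66.
Rounded: (249, 246, 255).

R=249, G=246, B=255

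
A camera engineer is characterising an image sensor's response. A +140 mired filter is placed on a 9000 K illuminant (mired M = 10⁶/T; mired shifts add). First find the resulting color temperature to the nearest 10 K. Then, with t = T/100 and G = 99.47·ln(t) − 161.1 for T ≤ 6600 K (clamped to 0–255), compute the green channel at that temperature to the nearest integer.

M_in = 10⁶/9000 = 111.11; M_out = 111.11 + (+140) = 251.11.
T_out = 10⁶/251.11 = 3982.3 K → 3980 K; t = 39.8.
G = 99.47·ln 39.8 − 161.1 = 99.47·3.6839 − 161.1 = 205.334.
Rounded: 205.

205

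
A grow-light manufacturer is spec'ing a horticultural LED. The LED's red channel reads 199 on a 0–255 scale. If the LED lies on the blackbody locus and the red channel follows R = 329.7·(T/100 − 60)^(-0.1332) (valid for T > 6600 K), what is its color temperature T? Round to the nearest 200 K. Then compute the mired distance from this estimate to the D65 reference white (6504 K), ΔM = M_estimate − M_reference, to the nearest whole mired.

(t − 60)^(-0.1332) = 199/329.7 = 0.60358.
t − 60 = 0.60358^(1/-0.1332) = 0.60358^(-7.508) = 44.273, so t = 104.273.
T = 100·t = 10427 K → 10400 K to the nearest 200 K.
M_estimate = 10⁶/10400 = 96.15; M_reference = 10⁶/6504 = 153.75.
ΔM = 96.15 − 153.75 = -57.60 → -58 mireds.

-58 mireds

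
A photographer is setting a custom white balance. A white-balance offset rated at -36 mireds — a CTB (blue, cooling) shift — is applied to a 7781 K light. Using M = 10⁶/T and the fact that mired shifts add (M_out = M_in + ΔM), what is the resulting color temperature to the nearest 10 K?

10810 K

M_in = 10⁶/7781 = 128.52 mireds.
M_out = 128.52 + (-36) = 92.52 mireds.
T_out = 10⁶/92.52 = 10808.7 K → 10810 K.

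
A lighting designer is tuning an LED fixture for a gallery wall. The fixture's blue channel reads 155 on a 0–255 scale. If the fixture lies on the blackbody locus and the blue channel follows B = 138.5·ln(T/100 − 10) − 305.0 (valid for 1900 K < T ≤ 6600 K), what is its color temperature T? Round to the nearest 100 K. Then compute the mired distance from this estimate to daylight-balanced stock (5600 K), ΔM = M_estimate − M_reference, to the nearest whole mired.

ln(t − 10) = (155 + 305.0) / 138.5 = 3.3213.
t − 10 = e^3.3213 = 27.696, so t = 37.696.
T = 100·t = 3770 K → 3800 K to the nearest 100 K.
M_estimate = 10⁶/3800 = 263.16; M_reference = 10⁶/5600 = 178.57.
ΔM = 263.16 − 178.57 = 84.59 → +85 mireds.

+85 mireds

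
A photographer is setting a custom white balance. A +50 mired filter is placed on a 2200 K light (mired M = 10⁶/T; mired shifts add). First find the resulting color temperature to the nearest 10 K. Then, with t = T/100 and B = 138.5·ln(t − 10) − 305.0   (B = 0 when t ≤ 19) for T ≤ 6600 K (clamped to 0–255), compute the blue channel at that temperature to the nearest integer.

M_in = 10⁶/2200 = 454.55; M_out = 454.55 + (+50) = 504.55.
T_out = 10⁶/504.55 = 1982.0 K → 1980 K; t = 19.8.
B = 138.5·ln(19.8 − 10) − 305.0 = 138.5·ln 9.8 − 305.0 = 138.5·2.2824 − 305.0 = 11.110.
Rounded: 11.

11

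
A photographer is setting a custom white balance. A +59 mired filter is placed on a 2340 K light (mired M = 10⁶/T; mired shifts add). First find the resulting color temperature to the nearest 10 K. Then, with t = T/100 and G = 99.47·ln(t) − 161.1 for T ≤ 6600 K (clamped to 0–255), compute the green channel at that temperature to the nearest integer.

140

M_in = 10⁶/2340 = 427.35; M_out = 427.35 + (+59) = 486.35.
T_out = 10⁶/486.35 = 2056.1 K → 2060 K; t = 20.6.
G = 99.47·ln 20.6 − 161.1 = 99.47·3.0253 − 161.1 = 139.826.
Rounded: 140.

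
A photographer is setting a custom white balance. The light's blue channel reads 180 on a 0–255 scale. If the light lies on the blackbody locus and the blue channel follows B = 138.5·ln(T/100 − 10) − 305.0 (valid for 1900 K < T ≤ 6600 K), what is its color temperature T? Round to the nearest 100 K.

ln(t − 10) = (180 + 305.0) / 138.5 = 3.5018.
t − 10 = e^3.5018 = 33.175, so t = 43.175.
T = 100·t = 4318 K → 4300 K to the nearest 100 K.

4300 K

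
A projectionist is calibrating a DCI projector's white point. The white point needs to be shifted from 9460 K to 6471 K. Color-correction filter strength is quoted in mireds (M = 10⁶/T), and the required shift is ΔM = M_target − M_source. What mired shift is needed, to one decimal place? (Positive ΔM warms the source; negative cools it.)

M_source = 10⁶/9460 = 105.708; M_target = 10⁶/6471 = 154.536.
ΔM = 154.536 − 105.708 = 48.827 → +48.8 mireds, a warming shift.

+48.8 mireds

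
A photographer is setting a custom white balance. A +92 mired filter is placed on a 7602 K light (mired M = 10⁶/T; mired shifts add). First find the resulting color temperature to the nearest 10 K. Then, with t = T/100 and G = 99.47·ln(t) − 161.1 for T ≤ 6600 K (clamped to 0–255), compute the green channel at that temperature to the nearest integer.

M_in = 10⁶/7602 = 131.54; M_out = 131.54 + (+92) = 223.54.
T_out = 10⁶/223.54 = 4473.4 K → 4470 K; t = 44.7.
G = 99.47·ln 44.7 − 161.1 = 99.47·3.8000 − 161.1 = 216.883.
Rounded: 217.

217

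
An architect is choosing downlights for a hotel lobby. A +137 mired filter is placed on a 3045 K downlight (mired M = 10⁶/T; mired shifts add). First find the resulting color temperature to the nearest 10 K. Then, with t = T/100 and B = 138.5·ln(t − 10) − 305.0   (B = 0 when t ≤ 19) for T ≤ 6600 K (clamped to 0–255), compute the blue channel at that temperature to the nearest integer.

M_in = 10⁶/3045 = 328.41; M_out = 328.41 + (+137) = 465.41.
T_out = 10⁶/465.41 = 2148.7 K → 2150 K; t = 21.5.
B = 138.5·ln(21.5 − 10) − 305.0 = 138.5·ln 11.5 − 305.0 = 138.5·2.4423 − 305.0 = 33.265.
Rounded: 33.

33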